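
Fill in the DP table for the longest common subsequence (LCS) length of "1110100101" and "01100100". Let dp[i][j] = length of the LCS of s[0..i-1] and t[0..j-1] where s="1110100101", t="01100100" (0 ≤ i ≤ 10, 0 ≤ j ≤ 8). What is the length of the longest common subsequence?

   ''  0  1  1  0  0  1  0  0
''  0  0  0  0  0  0  0  0  0
 1  0  0  1  1  1  1  1  1  1
 1  0  0  1  2  2  2  2  2  2
 1  0  0  1  2  2  2  3  3  3
 0  0  1  1  2  3  3  3  4  4
 1  0  1  2  2  3  3  4  4  4
 0  0  1  2  2  3  4  4  5  5
 0  0  1  2  2  3  4  4  5  6
 1  0  1  2  3  3  4  5  5  6
 0  0  1  2  3  4  4  5  6  6
 1  0  1  2  3  4  4  5  6  6

6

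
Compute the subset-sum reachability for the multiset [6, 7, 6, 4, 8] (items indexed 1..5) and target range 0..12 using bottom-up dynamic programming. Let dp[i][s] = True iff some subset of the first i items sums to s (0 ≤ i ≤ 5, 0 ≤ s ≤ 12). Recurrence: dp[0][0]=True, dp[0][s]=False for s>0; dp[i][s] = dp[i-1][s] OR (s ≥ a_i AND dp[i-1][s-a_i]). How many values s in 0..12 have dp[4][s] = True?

7

i\s   0   1   2   3   4   5   6   7   8   9  10  11  12
  0   T   F   F   F   F   F   F   F   F   F   F   F   F
  1   T   F   F   F   F   F   T   F   F   F   F   F   F
  2   T   F   F   F   F   F   T   T   F   F   F   F   F
  3   T   F   F   F   F   F   T   T   F   F   F   F   T
  4   T   F   F   F   T   F   T   T   F   F   T   T   T
  5   T   F   F   F   T   F   T   T   T   F   T   T   T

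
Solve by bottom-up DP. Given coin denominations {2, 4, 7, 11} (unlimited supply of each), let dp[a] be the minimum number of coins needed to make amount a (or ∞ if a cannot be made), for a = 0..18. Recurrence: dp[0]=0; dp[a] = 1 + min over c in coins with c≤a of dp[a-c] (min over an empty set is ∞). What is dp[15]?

 a  0  1  2  3  4  5  6  7  8  9 10 11 12 13 14 15 16 17 18
dp  0  -  1  -  1  -  2  1  2  2  3  1  3  2  2  2  3  3  2
(- denotes ∞ / unreachable)

2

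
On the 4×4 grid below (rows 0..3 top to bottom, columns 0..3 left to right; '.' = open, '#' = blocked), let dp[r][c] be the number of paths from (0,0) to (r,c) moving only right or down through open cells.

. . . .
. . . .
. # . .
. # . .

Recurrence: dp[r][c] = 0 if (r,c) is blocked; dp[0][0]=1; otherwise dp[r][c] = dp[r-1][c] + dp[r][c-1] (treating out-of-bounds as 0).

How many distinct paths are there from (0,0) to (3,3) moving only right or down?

r\c   0   1   2   3
  0   1   1   1   1
  1   1   2   3   4
  2   1   0   3   7
  3   1   0   3  10

10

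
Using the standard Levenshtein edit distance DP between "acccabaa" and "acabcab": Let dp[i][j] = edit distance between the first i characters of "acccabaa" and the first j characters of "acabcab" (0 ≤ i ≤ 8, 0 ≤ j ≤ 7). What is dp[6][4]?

2

   ''  a  c  a  b  c  a  b
''  0  1  2  3  4  5  6  7
 a  1  0  1  2  3  4  5  6
 c  2  1  0  1  2  3  4  5
 c  3  2  1  1  2  2  3  4
 c  4  3  2  2  2  2  3  4
 a  5  4  3  2  3  3  2  3
 b  6  5  4  3  2  3  3  2
 a  7  6  5  4  3  3  3  3
 a  8  7  6  5  4  4  3  4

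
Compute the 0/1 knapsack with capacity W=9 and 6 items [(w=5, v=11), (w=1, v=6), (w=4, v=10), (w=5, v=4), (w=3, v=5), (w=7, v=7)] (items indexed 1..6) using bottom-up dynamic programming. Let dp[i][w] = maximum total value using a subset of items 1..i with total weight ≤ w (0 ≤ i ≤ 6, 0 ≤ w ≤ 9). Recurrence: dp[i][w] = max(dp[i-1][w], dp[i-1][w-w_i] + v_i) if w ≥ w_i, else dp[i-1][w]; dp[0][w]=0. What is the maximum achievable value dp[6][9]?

i\w   0   1   2   3   4   5   6   7   8   9
  0   0   0   0   0   0   0   0   0   0   0
  1   0   0   0   0   0  11  11  11  11  11
  2   0   6   6   6   6  11  17  17  17  17
  3   0   6   6   6  10  16  17  17  17  21
  4   0   6   6   6  10  16  17  17  17  21
  5   0   6   6   6  11  16  17  17  21  22
  6   0   6   6   6  11  16  17  17  21  22

22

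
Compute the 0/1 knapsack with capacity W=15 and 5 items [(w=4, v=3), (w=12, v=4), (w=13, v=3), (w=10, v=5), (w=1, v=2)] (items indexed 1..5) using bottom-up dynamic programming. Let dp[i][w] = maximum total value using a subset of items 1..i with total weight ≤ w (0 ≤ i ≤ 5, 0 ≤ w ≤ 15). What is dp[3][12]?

i\w   0   1   2   3   4   5   6   7   8   9  10  11  12  13  14  15
  0   0   0   0   0   0   0   0   0   0   0   0   0   0   0   0   0
  1   0   0   0   0   3   3   3   3   3   3   3   3   3   3   3   3
  2   0   0   0   0   3   3   3   3   3   3   3   3   4   4   4   4
  3   0   0   0   0   3   3   3   3   3   3   3   3   4   4   4   4
  4   0   0   0   0   3   3   3   3   3   3   5   5   5   5   8   8
  5   0   2   2   2   3   5   5   5   5   5   5   7   7   7   8  10

4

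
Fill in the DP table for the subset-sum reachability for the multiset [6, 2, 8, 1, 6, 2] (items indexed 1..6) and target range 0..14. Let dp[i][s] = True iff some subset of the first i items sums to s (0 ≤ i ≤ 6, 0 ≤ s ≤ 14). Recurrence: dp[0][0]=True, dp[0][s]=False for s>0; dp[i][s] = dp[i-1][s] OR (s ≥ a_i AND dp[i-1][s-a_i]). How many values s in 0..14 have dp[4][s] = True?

11

i\s   0   1   2   3   4   5   6   7   8   9  10  11  12  13  14
  0   T   F   F   F   F   F   F   F   F   F   F   F   F   F   F
  1   T   F   F   F   F   F   T   F   F   F   F   F   F   F   F
  2   T   F   T   F   F   F   T   F   T   F   F   F   F   F   F
  3   T   F   T   F   F   F   T   F   T   F   T   F   F   F   T
  4   T   T   T   T   F   F   T   T   T   T   T   T   F   F   T
  5   T   T   T   T   F   F   T   T   T   T   T   T   T   T   T
  6   T   T   T   T   T   T   T   T   T   T   T   T   T   T   T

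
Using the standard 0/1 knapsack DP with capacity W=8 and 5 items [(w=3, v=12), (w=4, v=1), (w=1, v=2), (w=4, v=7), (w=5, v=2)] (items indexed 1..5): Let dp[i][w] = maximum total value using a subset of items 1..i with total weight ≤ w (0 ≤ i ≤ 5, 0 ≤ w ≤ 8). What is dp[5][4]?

14

i\w   0   1   2   3   4   5   6   7   8
  0   0   0   0   0   0   0   0   0   0
  1   0   0   0  12  12  12  12  12  12
  2   0   0   0  12  12  12  12  13  13
  3   0   2   2  12  14  14  14  14  15
  4   0   2   2  12  14  14  14  19  21
  5   0   2   2  12  14  14  14  19  21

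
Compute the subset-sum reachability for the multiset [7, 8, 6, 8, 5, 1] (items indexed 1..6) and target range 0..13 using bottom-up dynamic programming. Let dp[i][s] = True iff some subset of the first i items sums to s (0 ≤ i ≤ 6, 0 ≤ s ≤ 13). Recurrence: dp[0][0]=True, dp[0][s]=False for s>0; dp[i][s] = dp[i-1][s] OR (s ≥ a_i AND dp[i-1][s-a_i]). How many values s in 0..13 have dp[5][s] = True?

8

i\s   0   1   2   3   4   5   6   7   8   9  10  11  12  13
  0   T   F   F   F   F   F   F   F   F   F   F   F   F   F
  1   T   F   F   F   F   F   F   T   F   F   F   F   F   F
  2   T   F   F   F   F   F   F   T   T   F   F   F   F   F
  3   T   F   F   F   F   F   T   T   T   F   F   F   F   T
  4   T   F   F   F   F   F   T   T   T   F   F   F   F   T
  5   T   F   F   F   F   T   T   T   T   F   F   T   T   T
  6   T   T   F   F   F   T   T   T   T   T   F   T   T   T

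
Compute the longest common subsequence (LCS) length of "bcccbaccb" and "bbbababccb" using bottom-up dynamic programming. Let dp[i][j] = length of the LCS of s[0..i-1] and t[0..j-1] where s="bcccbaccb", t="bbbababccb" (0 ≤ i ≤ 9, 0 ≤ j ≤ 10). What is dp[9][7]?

4

   ''  b  b  b  a  b  a  b  c  c  b
''  0  0  0  0  0  0  0  0  0  0  0
 b  0  1  1  1  1  1  1  1  1  1  1
 c  0  1  1  1  1  1  1  1  2  2  2
 c  0  1  1  1  1  1  1  1  2  3  3
 c  0  1  1  1  1  1  1  1  2  3  3
 b  0  1  2  2  2  2  2  2  2  3  4
 a  0  1  2  2  3  3  3  3  3  3  4
 c  0  1  2  2  3  3  3  3  4  4  4
 c  0  1  2  2  3  3  3  3  4  5  5
 b  0  1  2  3  3  4  4  4  4  5  6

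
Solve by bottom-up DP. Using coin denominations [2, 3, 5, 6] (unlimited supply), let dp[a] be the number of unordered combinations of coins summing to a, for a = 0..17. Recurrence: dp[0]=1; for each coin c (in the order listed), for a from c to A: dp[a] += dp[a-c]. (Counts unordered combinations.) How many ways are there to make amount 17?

14

after  coin     0     1     2     3     4     5     6     7     8     9    10    11    12    13    14    15    16    17
          2     1     0     1     0     1     0     1     0     1     0     1     0     1     0     1     0     1     0
          3     1     0     1     1     1     1     2     1     2     2     2     2     3     2     3     3     3     3
          5     1     0     1     1     1     2     2     2     3     3     4     4     5     5     6     7     7     8
          6     1     0     1     1     1     2     3     2     4     4     5     6     8     7    10    11    12    14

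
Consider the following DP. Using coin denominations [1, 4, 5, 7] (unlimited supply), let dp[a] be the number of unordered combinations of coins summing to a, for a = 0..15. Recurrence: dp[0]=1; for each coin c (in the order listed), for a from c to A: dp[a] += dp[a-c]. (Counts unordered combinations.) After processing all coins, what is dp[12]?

10

after  coin     0     1     2     3     4     5     6     7     8     9    10    11    12    13    14    15
          1     1     1     1     1     1     1     1     1     1     1     1     1     1     1     1     1
          4     1     1     1     1     2     2     2     2     3     3     3     3     4     4     4     4
          5     1     1     1     1     2     3     3     3     4     5     6     6     7     8     9    10
          7     1     1     1     1     2     3     3     4     5     6     7     8    10    11    13    15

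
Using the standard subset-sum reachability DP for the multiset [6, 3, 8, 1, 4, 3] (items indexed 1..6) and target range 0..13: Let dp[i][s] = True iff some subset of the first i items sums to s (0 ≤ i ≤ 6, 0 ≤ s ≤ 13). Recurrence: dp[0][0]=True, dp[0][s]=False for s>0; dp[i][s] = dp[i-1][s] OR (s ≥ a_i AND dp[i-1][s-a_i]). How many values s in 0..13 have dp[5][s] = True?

i\s   0   1   2   3   4   5   6   7   8   9  10  11  12  13
  0   T   F   F   F   F   F   F   F   F   F   F   F   F   F
  1   T   F   F   F   F   F   T   F   F   F   F   F   F   F
  2   T   F   F   T   F   F   T   F   F   T   F   F   F   F
  3   T   F   F   T   F   F   T   F   T   T   F   T   F   F
  4   T   T   F   T   T   F   T   T   T   T   T   T   T   F
  5   T   T   F   T   T   T   T   T   T   T   T   T   T   T
  6   T   T   F   T   T   T   T   T   T   T   T   T   T   T

13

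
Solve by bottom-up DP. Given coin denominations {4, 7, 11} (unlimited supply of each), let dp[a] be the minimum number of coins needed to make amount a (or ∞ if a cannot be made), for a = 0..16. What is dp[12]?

3

 a  0  1  2  3  4  5  6  7  8  9 10 11 12 13 14 15 16
dp  0  -  -  -  1  -  -  1  2  -  -  1  3  -  2  2  4
(- denotes ∞ / unreachable)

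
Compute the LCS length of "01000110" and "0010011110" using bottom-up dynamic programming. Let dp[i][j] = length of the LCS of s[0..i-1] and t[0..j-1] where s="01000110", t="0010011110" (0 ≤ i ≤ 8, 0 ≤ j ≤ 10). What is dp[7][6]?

5

   ''  0  0  1  0  0  1  1  1  1  0
''  0  0  0  0  0  0  0  0  0  0  0
 0  0  1  1  1  1  1  1  1  1  1  1
 1  0  1  1  2  2  2  2  2  2  2  2
 0  0  1  2  2  3  3  3  3  3  3  3
 0  0  1  2  2  3  4  4  4  4  4  4
 0  0  1  2  2  3  4  4  4  4  4  5
 1  0  1  2  3  3  4  5  5  5  5  5
 1  0  1  2  3  3  4  5  6  6  6  6
 0  0  1  2  3  4  4  5  6  6  6  7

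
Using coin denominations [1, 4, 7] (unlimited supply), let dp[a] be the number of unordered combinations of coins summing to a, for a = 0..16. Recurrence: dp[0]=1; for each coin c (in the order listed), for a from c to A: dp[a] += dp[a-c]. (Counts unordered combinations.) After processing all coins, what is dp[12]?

after  coin     0     1     2     3     4     5     6     7     8     9    10    11    12    13    14    15    16
          1     1     1     1     1     1     1     1     1     1     1     1     1     1     1     1     1     1
          4     1     1     1     1     2     2     2     2     3     3     3     3     4     4     4     4     5
          7     1     1     1     1     2     2     2     3     4     4     4     5     6     6     7     8     9

6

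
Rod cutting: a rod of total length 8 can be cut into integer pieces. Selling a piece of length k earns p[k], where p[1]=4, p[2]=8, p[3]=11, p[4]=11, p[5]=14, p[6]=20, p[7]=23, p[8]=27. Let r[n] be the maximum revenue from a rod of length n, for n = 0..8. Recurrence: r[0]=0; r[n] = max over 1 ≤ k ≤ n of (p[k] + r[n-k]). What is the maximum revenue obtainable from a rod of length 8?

32

   n    0    1    2    3    4    5    6    7    8
r[n]    0    4    8   12   16   20   24   28   32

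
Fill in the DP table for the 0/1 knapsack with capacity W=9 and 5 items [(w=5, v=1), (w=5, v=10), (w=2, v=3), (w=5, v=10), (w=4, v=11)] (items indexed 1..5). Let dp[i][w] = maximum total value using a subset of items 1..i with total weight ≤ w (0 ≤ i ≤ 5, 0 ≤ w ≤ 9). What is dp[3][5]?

i\w   0   1   2   3   4   5   6   7   8   9
  0   0   0   0   0   0   0   0   0   0   0
  1   0   0   0   0   0   1   1   1   1   1
  2   0   0   0   0   0  10  10  10  10  10
  3   0   0   3   3   3  10  10  13  13  13
  4   0   0   3   3   3  10  10  13  13  13
  5   0   0   3   3  11  11  14  14  14  21

10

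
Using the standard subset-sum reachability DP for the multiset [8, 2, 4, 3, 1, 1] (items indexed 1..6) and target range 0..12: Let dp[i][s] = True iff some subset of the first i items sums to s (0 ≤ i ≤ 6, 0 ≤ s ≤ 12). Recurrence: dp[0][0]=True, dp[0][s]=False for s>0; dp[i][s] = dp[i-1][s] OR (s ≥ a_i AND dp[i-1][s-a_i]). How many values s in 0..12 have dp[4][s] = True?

i\s   0   1   2   3   4   5   6   7   8   9  10  11  12
  0   T   F   F   F   F   F   F   F   F   F   F   F   F
  1   T   F   F   F   F   F   F   F   T   F   F   F   F
  2   T   F   T   F   F   F   F   F   T   F   T   F   F
  3   T   F   T   F   T   F   T   F   T   F   T   F   T
  4   T   F   T   T   T   T   T   T   T   T   T   T   T
  5   T   T   T   T   T   T   T   T   T   T   T   T   T
  6   T   T   T   T   T   T   T   T   T   T   T   T   T

12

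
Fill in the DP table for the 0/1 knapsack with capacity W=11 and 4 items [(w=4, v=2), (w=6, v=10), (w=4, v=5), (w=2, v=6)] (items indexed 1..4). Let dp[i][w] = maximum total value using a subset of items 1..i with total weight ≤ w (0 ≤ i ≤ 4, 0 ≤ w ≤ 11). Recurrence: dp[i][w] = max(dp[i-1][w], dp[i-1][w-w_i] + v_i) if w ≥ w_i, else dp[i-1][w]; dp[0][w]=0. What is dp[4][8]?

16

i\w   0   1   2   3   4   5   6   7   8   9  10  11
  0   0   0   0   0   0   0   0   0   0   0   0   0
  1   0   0   0   0   2   2   2   2   2   2   2   2
  2   0   0   0   0   2   2  10  10  10  10  12  12
  3   0   0   0   0   5   5  10  10  10  10  15  15
  4   0   0   6   6   6   6  11  11  16  16  16  16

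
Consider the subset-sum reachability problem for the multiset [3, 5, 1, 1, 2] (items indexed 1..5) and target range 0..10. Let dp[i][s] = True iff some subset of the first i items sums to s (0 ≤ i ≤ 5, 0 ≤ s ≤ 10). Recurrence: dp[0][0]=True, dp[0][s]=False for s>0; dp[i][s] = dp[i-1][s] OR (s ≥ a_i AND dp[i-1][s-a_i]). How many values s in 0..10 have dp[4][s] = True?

11

i\s   0   1   2   3   4   5   6   7   8   9  10
  0   T   F   F   F   F   F   F   F   F   F   F
  1   T   F   F   T   F   F   F   F   F   F   F
  2   T   F   F   T   F   T   F   F   T   F   F
  3   T   T   F   T   T   T   T   F   T   T   F
  4   T   T   T   T   T   T   T   T   T   T   T
  5   T   T   T   T   T   T   T   T   T   T   T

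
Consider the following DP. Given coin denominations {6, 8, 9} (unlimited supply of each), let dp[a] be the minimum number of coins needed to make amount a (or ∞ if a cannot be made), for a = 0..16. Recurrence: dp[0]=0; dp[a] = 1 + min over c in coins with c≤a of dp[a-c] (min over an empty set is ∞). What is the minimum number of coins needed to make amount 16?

2

 a  0  1  2  3  4  5  6  7  8  9 10 11 12 13 14 15 16
dp  0  -  -  -  -  -  1  -  1  1  -  -  2  -  2  2  2
(- denotes ∞ / unreachable)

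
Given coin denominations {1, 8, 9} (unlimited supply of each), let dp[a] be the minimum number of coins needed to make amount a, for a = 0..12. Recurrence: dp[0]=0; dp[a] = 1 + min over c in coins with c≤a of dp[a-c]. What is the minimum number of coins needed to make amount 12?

 a  0  1  2  3  4  5  6  7  8  9 10 11 12
dp  0  1  2  3  4  5  6  7  1  1  2  3  4

4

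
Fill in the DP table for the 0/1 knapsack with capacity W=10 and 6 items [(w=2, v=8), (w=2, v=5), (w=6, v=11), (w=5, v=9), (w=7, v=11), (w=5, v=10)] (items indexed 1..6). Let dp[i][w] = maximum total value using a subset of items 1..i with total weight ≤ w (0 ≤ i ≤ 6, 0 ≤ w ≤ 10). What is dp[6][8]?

19

i\w   0   1   2   3   4   5   6   7   8   9  10
  0   0   0   0   0   0   0   0   0   0   0   0
  1   0   0   8   8   8   8   8   8   8   8   8
  2   0   0   8   8  13  13  13  13  13  13  13
  3   0   0   8   8  13  13  13  13  19  19  24
  4   0   0   8   8  13  13  13  17  19  22  24
  5   0   0   8   8  13  13  13  17  19  22  24
  6   0   0   8   8  13  13  13  18  19  23  24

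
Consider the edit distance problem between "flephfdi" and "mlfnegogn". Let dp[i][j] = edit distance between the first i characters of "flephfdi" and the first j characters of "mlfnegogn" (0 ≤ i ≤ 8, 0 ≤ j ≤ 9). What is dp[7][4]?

   ''  m  l  f  n  e  g  o  g  n
''  0  1  2  3  4  5  6  7  8  9
 f  1  1  2  2  3  4  5  6  7  8
 l  2  2  1  2  3  4  5  6  7  8
 e  3  3  2  2  3  3  4  5  6  7
 p  4  4  3  3  3  4  4  5  6  7
 h  5  5  4  4  4  4  5  5  6  7
 f  6  6  5  4  5  5  5  6  6  7
 d  7  7  6  5  5  6  6  6  7  7
 i  8  8  7  6  6  6  7  7  7  8

5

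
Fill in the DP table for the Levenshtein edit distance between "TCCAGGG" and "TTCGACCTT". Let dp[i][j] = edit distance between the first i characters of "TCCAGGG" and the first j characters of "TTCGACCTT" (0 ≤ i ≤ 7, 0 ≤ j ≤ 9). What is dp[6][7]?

   ''  T  T  C  G  A  C  C  T  T
''  0  1  2  3  4  5  6  7  8  9
 T  1  0  1  2  3  4  5  6  7  8
 C  2  1  1  1  2  3  4  5  6  7
 C  3  2  2  1  2  3  3  4  5  6
 A  4  3  3  2  2  2  3  4  5  6
 G  5  4  4  3  2  3  3  4  5  6
 G  6  5  5  4  3  3  4  4  5  6
 G  7  6  6  5  4  4  4  5  5  6

4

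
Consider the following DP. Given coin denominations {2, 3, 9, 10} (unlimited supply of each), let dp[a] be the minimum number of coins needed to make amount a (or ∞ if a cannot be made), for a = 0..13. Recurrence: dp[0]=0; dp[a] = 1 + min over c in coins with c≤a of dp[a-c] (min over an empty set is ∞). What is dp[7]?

 a  0  1  2  3  4  5  6  7  8  9 10 11 12 13
dp  0  -  1  1  2  2  2  3  3  1  1  2  2  2
(- denotes ∞ / unreachable)

3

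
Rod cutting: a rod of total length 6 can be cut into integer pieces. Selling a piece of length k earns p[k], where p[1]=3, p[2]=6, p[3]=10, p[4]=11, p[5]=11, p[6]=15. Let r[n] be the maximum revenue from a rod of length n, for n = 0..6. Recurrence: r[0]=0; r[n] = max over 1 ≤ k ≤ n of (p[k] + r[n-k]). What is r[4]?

   n    0    1    2    3    4    5    6
r[n]    0    3    6   10   13   16   20

13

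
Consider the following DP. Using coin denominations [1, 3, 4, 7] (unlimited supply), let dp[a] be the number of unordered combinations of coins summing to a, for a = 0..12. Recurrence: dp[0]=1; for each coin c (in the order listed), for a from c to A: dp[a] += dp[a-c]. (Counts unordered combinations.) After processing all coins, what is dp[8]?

7

after  coin     0     1     2     3     4     5     6     7     8     9    10    11    12
          1     1     1     1     1     1     1     1     1     1     1     1     1     1
          3     1     1     1     2     2     2     3     3     3     4     4     4     5
          4     1     1     1     2     3     3     4     5     6     7     8     9    11
          7     1     1     1     2     3     3     4     6     7     8    10    12    14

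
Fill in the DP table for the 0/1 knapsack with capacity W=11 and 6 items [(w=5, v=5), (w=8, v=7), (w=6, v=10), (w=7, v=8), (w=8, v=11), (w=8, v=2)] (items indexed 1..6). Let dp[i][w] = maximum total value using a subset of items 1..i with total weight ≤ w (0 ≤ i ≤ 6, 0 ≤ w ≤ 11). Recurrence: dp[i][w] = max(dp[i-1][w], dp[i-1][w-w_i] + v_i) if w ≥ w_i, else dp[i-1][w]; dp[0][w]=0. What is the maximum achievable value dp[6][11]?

i\w   0   1   2   3   4   5   6   7   8   9  10  11
  0   0   0   0   0   0   0   0   0   0   0   0   0
  1   0   0   0   0   0   5   5   5   5   5   5   5
  2   0   0   0   0   0   5   5   5   7   7   7   7
  3   0   0   0   0   0   5  10  10  10  10  10  15
  4   0   0   0   0   0   5  10  10  10  10  10  15
  5   0   0   0   0   0   5  10  10  11  11  11  15
  6   0   0   0   0   0   5  10  10  11  11  11  15

15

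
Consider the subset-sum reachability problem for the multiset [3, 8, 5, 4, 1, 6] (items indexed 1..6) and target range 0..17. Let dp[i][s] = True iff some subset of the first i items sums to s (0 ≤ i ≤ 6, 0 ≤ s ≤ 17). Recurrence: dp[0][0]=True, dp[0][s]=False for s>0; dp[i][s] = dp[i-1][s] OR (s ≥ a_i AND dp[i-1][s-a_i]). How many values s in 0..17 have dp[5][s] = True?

i\s   0   1   2   3   4   5   6   7   8   9  10  11  12  13  14  15  16  17
  0   T   F   F   F   F   F   F   F   F   F   F   F   F   F   F   F   F   F
  1   T   F   F   T   F   F   F   F   F   F   F   F   F   F   F   F   F   F
  2   T   F   F   T   F   F   F   F   T   F   F   T   F   F   F   F   F   F
  3   T   F   F   T   F   T   F   F   T   F   F   T   F   T   F   F   T   F
  4   T   F   F   T   T   T   F   T   T   T   F   T   T   T   F   T   T   T
  5   T   T   F   T   T   T   T   T   T   T   T   T   T   T   T   T   T   T
  6   T   T   F   T   T   T   T   T   T   T   T   T   T   T   T   T   T   T

17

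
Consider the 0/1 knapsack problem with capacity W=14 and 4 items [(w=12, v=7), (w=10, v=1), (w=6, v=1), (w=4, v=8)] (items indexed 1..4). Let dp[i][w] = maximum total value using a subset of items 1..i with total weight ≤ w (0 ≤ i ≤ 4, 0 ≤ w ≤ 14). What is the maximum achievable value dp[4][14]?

i\w   0   1   2   3   4   5   6   7   8   9  10  11  12  13  14
  0   0   0   0   0   0   0   0   0   0   0   0   0   0   0   0
  1   0   0   0   0   0   0   0   0   0   0   0   0   7   7   7
  2   0   0   0   0   0   0   0   0   0   0   1   1   7   7   7
  3   0   0   0   0   0   0   1   1   1   1   1   1   7   7   7
  4   0   0   0   0   8   8   8   8   8   8   9   9   9   9   9

9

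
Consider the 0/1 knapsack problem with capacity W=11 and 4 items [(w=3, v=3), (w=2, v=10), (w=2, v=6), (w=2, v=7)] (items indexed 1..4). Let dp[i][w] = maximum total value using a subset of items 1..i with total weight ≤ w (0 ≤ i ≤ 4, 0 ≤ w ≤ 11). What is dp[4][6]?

23

i\w   0   1   2   3   4   5   6   7   8   9  10  11
  0   0   0   0   0   0   0   0   0   0   0   0   0
  1   0   0   0   3   3   3   3   3   3   3   3   3
  2   0   0  10  10  10  13  13  13  13  13  13  13
  3   0   0  10  10  16  16  16  19  19  19  19  19
  4   0   0  10  10  17  17  23  23  23  26  26  26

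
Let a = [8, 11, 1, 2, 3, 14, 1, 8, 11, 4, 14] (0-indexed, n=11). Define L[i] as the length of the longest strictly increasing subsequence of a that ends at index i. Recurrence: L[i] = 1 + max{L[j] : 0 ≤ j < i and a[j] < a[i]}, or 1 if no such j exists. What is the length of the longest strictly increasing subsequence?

   i    0    1    2    3    4    5    6    7    8    9   10
a[i]    8   11    1    2    3   14    1    8   11    4   14
L[i]    1    2    1    2    3    4    1    4    5    4    6

6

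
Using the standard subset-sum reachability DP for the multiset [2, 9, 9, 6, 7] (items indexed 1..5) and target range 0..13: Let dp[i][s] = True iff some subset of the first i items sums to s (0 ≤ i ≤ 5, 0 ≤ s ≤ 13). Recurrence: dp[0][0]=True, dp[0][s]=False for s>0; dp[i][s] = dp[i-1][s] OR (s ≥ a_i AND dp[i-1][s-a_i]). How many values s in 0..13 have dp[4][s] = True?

6

i\s   0   1   2   3   4   5   6   7   8   9  10  11  12  13
  0   T   F   F   F   F   F   F   F   F   F   F   F   F   F
  1   T   F   T   F   F   F   F   F   F   F   F   F   F   F
  2   T   F   T   F   F   F   F   F   F   T   F   T   F   F
  3   T   F   T   F   F   F   F   F   F   T   F   T   F   F
  4   T   F   T   F   F   F   T   F   T   T   F   T   F   F
  5   T   F   T   F   F   F   T   T   T   T   F   T   F   T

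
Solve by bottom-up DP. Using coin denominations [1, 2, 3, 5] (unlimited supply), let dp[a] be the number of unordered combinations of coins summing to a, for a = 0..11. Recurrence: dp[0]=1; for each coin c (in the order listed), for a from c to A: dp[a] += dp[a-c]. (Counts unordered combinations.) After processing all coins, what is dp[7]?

10

after  coin     0     1     2     3     4     5     6     7     8     9    10    11
          1     1     1     1     1     1     1     1     1     1     1     1     1
          2     1     1     2     2     3     3     4     4     5     5     6     6
          3     1     1     2     3     4     5     7     8    10    12    14    16
          5     1     1     2     3     4     6     8    10    13    16    20    24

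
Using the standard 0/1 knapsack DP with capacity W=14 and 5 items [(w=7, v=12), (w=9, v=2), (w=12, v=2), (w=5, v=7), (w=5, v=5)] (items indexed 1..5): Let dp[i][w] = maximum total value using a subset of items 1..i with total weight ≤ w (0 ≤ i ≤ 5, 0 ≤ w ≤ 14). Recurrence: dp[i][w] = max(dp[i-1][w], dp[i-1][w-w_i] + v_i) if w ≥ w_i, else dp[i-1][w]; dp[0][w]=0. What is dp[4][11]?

i\w   0   1   2   3   4   5   6   7   8   9  10  11  12  13  14
  0   0   0   0   0   0   0   0   0   0   0   0   0   0   0   0
  1   0   0   0   0   0   0   0  12  12  12  12  12  12  12  12
  2   0   0   0   0   0   0   0  12  12  12  12  12  12  12  12
  3   0   0   0   0   0   0   0  12  12  12  12  12  12  12  12
  4   0   0   0   0   0   7   7  12  12  12  12  12  19  19  19
  5   0   0   0   0   0   7   7  12  12  12  12  12  19  19  19

12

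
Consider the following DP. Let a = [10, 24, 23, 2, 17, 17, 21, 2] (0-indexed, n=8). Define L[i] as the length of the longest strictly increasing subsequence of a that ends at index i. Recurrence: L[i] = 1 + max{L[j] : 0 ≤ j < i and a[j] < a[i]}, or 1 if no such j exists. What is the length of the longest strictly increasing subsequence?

   i    0    1    2    3    4    5    6    7
a[i]   10   24   23    2   17   17   21    2
L[i]    1    2    2    1    2    2    3    1

3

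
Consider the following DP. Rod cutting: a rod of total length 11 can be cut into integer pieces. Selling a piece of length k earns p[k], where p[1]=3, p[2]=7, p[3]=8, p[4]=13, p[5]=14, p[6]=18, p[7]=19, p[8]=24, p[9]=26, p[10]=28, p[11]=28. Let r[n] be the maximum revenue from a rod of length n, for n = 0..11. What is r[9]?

31

   n    0    1    2    3    4    5    6    7    8    9   10   11
r[n]    0    3    7   10   14   17   21   24   28   31   35   38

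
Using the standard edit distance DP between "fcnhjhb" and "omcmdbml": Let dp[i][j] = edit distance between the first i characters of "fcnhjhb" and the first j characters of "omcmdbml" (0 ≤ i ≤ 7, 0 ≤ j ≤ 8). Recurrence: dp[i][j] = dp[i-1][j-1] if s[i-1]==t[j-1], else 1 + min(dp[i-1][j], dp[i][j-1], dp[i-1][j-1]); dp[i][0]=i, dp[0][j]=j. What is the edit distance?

7

   ''  o  m  c  m  d  b  m  l
''  0  1  2  3  4  5  6  7  8
 f  1  1  2  3  4  5  6  7  8
 c  2  2  2  2  3  4  5  6  7
 n  3  3  3  3  3  4  5  6  7
 h  4  4  4  4  4  4  5  6  7
 j  5  5  5  5  5  5  5  6  7
 h  6  6  6  6  6  6  6  6  7
 b  7  7  7  7  7  7  6  7  7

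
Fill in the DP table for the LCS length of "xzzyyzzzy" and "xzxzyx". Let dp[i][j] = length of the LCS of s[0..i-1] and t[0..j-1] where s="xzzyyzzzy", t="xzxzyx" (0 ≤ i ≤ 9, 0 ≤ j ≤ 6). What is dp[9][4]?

3

   ''  x  z  x  z  y  x
''  0  0  0  0  0  0  0
 x  0  1  1  1  1  1  1
 z  0  1  2  2  2  2  2
 z  0  1  2  2  3  3  3
 y  0  1  2  2  3  4  4
 y  0  1  2  2  3  4  4
 z  0  1  2  2  3  4  4
 z  0  1  2  2  3  4  4
 z  0  1  2  2  3  4  4
 y  0  1  2  2  3  4  4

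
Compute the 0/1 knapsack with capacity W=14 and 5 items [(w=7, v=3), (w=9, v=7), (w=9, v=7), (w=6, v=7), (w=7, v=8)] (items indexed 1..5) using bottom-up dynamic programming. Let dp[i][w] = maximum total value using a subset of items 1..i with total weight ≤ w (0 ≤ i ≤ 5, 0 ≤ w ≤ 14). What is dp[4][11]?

7

i\w   0   1   2   3   4   5   6   7   8   9  10  11  12  13  14
  0   0   0   0   0   0   0   0   0   0   0   0   0   0   0   0
  1   0   0   0   0   0   0   0   3   3   3   3   3   3   3   3
  2   0   0   0   0   0   0   0   3   3   7   7   7   7   7   7
  3   0   0   0   0   0   0   0   3   3   7   7   7   7   7   7
  4   0   0   0   0   0   0   7   7   7   7   7   7   7  10  10
  5   0   0   0   0   0   0   7   8   8   8   8   8   8  15  15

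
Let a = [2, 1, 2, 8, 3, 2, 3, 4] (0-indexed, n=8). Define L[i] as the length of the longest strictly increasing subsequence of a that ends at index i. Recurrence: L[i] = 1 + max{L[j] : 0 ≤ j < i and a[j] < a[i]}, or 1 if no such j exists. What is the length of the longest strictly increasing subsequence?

4

   i    0    1    2    3    4    5    6    7
a[i]    2    1    2    8    3    2    3    4
L[i]    1    1    2    3    3    2    3    4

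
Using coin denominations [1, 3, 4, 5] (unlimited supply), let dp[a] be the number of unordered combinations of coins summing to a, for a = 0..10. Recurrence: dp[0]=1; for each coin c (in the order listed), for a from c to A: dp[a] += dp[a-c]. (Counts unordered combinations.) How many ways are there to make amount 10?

12

after  coin     0     1     2     3     4     5     6     7     8     9    10
          1     1     1     1     1     1     1     1     1     1     1     1
          3     1     1     1     2     2     2     3     3     3     4     4
          4     1     1     1     2     3     3     4     5     6     7     8
          5     1     1     1     2     3     4     5     6     8    10    12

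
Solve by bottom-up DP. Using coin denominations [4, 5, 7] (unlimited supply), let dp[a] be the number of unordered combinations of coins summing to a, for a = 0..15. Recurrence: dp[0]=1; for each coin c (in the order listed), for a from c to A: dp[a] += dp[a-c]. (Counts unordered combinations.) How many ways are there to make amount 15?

after  coin     0     1     2     3     4     5     6     7     8     9    10    11    12    13    14    15
          4     1     0     0     0     1     0     0     0     1     0     0     0     1     0     0     0
          5     1     0     0     0     1     1     0     0     1     1     1     0     1     1     1     1
          7     1     0     0     0     1     1     0     1     1     1     1     1     2     1     2     2

2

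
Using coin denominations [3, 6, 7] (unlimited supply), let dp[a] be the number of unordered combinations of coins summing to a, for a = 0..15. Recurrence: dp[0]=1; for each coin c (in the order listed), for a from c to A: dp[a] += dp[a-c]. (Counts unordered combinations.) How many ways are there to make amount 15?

after  coin     0     1     2     3     4     5     6     7     8     9    10    11    12    13    14    15
          3     1     0     0     1     0     0     1     0     0     1     0     0     1     0     0     1
          6     1     0     0     1     0     0     2     0     0     2     0     0     3     0     0     3
          7     1     0     0     1     0     0     2     1     0     2     1     0     3     2     1     3

3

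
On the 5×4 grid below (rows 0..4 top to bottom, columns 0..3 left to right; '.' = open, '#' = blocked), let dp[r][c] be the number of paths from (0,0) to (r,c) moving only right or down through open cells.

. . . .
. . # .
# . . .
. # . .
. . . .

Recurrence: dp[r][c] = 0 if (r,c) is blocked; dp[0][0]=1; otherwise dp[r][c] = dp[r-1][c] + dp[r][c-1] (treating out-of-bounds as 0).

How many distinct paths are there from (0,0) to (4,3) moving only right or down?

7

r\c   0   1   2   3
  0   1   1   1   1
  1   1   2   0   1
  2   0   2   2   3
  3   0   0   2   5
  4   0   0   2   7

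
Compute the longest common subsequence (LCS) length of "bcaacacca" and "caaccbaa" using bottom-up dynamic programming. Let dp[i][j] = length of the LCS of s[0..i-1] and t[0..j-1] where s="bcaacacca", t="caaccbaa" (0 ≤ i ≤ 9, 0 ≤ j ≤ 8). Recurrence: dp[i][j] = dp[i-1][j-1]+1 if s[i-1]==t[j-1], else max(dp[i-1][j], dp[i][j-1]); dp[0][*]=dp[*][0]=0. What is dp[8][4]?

   ''  c  a  a  c  c  b  a  a
''  0  0  0  0  0  0  0  0  0
 b  0  0  0  0  0  0  1  1  1
 c  0  1  1  1  1  1  1  1  1
 a  0  1  2  2  2  2  2  2  2
 a  0  1  2  3  3  3  3  3  3
 c  0  1  2  3  4  4  4  4  4
 a  0  1  2  3  4  4  4  5  5
 c  0  1  2  3  4  5  5  5  5
 c  0  1  2  3  4  5  5  5  5
 a  0  1  2  3  4  5  5  6  6

4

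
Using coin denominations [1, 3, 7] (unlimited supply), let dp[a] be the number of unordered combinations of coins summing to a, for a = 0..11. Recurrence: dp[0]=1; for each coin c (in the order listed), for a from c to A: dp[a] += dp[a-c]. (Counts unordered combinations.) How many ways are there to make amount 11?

after  coin     0     1     2     3     4     5     6     7     8     9    10    11
          1     1     1     1     1     1     1     1     1     1     1     1     1
          3     1     1     1     2     2     2     3     3     3     4     4     4
          7     1     1     1     2     2     2     3     4     4     5     6     6

6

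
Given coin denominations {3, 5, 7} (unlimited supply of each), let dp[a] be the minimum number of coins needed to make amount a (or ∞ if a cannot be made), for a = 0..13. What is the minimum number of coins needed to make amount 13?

3

 a  0  1  2  3  4  5  6  7  8  9 10 11 12 13
dp  0  -  -  1  -  1  2  1  2  3  2  3  2  3
(- denotes ∞ / unreachable)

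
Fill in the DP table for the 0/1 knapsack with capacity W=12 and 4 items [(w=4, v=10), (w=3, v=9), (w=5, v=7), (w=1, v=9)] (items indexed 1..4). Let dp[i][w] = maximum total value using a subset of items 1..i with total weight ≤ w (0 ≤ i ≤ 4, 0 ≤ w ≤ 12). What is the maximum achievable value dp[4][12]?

i\w   0   1   2   3   4   5   6   7   8   9  10  11  12
  0   0   0   0   0   0   0   0   0   0   0   0   0   0
  1   0   0   0   0  10  10  10  10  10  10  10  10  10
  2   0   0   0   9  10  10  10  19  19  19  19  19  19
  3   0   0   0   9  10  10  10  19  19  19  19  19  26
  4   0   9   9   9  18  19  19  19  28  28  28  28  28

28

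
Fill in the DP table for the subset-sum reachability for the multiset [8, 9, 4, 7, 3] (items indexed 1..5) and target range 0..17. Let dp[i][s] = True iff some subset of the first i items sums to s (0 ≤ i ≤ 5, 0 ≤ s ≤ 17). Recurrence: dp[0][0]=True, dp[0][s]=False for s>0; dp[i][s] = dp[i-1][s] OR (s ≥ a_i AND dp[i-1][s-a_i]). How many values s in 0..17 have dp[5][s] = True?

i\s   0   1   2   3   4   5   6   7   8   9  10  11  12  13  14  15  16  17
  0   T   F   F   F   F   F   F   F   F   F   F   F   F   F   F   F   F   F
  1   T   F   F   F   F   F   F   F   T   F   F   F   F   F   F   F   F   F
  2   T   F   F   F   F   F   F   F   T   T   F   F   F   F   F   F   F   T
  3   T   F   F   F   T   F   F   F   T   T   F   F   T   T   F   F   F   T
  4   T   F   F   F   T   F   F   T   T   T   F   T   T   T   F   T   T   T
  5   T   F   F   T   T   F   F   T   T   T   T   T   T   T   T   T   T   T

14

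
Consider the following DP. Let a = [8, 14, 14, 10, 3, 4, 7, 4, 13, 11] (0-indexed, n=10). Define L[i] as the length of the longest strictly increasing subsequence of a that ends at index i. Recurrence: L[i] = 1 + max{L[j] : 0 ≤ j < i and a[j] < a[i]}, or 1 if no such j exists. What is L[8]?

   i    0    1    2    3    4    5    6    7    8    9
a[i]    8   14   14   10    3    4    7    4   13   11
L[i]    1    2    2    2    1    2    3    2    4    4

4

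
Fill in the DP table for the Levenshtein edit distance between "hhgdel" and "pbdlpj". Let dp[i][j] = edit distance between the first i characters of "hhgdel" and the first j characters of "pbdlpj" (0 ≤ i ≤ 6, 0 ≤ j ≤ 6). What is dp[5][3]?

4

   ''  p  b  d  l  p  j
''  0  1  2  3  4  5  6
 h  1  1  2  3  4  5  6
 h  2  2  2  3  4  5  6
 g  3  3  3  3  4  5  6
 d  4  4  4  3  4  5  6
 e  5  5  5  4  4  5  6
 l  6  6  6  5  4  5  6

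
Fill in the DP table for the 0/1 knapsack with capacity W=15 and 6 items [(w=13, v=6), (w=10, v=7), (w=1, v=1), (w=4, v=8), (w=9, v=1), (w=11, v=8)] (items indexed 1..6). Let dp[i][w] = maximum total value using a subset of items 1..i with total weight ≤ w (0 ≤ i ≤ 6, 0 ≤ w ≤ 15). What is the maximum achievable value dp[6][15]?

i\w   0   1   2   3   4   5   6   7   8   9  10  11  12  13  14  15
  0   0   0   0   0   0   0   0   0   0   0   0   0   0   0   0   0
  1   0   0   0   0   0   0   0   0   0   0   0   0   0   6   6   6
  2   0   0   0   0   0   0   0   0   0   0   7   7   7   7   7   7
  3   0   1   1   1   1   1   1   1   1   1   7   8   8   8   8   8
  4   0   1   1   1   8   9   9   9   9   9   9   9   9   9  15  16
  5   0   1   1   1   8   9   9   9   9   9   9   9   9   9  15  16
  6   0   1   1   1   8   9   9   9   9   9   9   9   9   9  15  16

16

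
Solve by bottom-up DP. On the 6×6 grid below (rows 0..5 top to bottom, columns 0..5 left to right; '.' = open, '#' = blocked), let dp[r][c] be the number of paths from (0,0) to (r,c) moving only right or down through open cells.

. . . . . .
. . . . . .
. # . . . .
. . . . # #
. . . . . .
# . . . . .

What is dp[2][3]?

7

r\c   0   1   2   3   4   5
  0   1   1   1   1   1   1
  1   1   2   3   4   5   6
  2   1   0   3   7  12  18
  3   1   1   4  11   0   0
  4   1   2   6  17  17  17
  5   0   2   8  25  42  59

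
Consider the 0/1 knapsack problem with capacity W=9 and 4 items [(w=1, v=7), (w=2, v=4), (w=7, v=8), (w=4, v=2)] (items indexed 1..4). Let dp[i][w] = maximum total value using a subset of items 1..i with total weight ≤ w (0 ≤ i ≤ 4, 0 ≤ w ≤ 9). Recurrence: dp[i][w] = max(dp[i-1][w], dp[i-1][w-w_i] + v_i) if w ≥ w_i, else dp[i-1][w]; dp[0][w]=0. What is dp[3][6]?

i\w   0   1   2   3   4   5   6   7   8   9
  0   0   0   0   0   0   0   0   0   0   0
  1   0   7   7   7   7   7   7   7   7   7
  2   0   7   7  11  11  11  11  11  11  11
  3   0   7   7  11  11  11  11  11  15  15
  4   0   7   7  11  11  11  11  13  15  15

11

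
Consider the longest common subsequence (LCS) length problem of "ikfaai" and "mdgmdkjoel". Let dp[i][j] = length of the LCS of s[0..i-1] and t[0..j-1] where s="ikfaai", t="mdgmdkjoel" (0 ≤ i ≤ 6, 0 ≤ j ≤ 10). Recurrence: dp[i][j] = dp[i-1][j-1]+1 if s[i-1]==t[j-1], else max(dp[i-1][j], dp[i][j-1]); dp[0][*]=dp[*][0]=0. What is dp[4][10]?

   ''  m  d  g  m  d  k  j  o  e  l
''  0  0  0  0  0  0  0  0  0  0  0
 i  0  0  0  0  0  0  0  0  0  0  0
 k  0  0  0  0  0  0  1  1  1  1  1
 f  0  0  0  0  0  0  1  1  1  1  1
 a  0  0  0  0  0  0  1  1  1  1  1
 a  0  0  0  0  0  0  1  1  1  1  1
 i  0  0  0  0  0  0  1  1  1  1  1

1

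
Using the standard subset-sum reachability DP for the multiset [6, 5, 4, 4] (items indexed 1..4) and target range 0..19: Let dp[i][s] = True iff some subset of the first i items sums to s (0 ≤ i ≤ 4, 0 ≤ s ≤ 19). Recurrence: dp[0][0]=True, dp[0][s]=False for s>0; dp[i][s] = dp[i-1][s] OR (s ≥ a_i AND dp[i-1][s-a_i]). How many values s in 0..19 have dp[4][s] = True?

i\s   0   1   2   3   4   5   6   7   8   9  10  11  12  13  14  15  16  17  18  19
  0   T   F   F   F   F   F   F   F   F   F   F   F   F   F   F   F   F   F   F   F
  1   T   F   F   F   F   F   T   F   F   F   F   F   F   F   F   F   F   F   F   F
  2   T   F   F   F   F   T   T   F   F   F   F   T   F   F   F   F   F   F   F   F
  3   T   F   F   F   T   T   T   F   F   T   T   T   F   F   F   T   F   F   F   F
  4   T   F   F   F   T   T   T   F   T   T   T   T   F   T   T   T   F   F   F   T

12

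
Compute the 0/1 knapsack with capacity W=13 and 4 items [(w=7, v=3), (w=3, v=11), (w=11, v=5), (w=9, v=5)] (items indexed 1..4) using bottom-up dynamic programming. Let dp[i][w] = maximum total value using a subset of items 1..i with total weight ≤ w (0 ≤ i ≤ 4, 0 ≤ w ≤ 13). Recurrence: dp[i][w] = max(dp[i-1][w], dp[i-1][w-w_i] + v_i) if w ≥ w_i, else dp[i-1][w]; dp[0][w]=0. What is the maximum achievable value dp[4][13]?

i\w   0   1   2   3   4   5   6   7   8   9  10  11  12  13
  0   0   0   0   0   0   0   0   0   0   0   0   0   0   0
  1   0   0   0   0   0   0   0   3   3   3   3   3   3   3
  2   0   0   0  11  11  11  11  11  11  11  14  14  14  14
  3   0   0   0  11  11  11  11  11  11  11  14  14  14  14
  4   0   0   0  11  11  11  11  11  11  11  14  14  16  16

16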